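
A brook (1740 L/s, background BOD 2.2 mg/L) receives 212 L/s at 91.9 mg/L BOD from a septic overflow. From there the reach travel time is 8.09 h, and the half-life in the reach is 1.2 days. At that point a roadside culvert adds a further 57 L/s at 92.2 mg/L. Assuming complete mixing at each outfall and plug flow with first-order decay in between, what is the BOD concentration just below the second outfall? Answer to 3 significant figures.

After mixing, C = (1740·2.200 + 212.0·91.90) / 1952 = 23310/1952 = 11.94 mg/L; combined flow 1952 L/s.
Half-life 1.2 d → k = ln 2 / 1.2 = 0.5776 d⁻¹.
After decay, C = 11.94 × e^(−kt) = 11.94 × 0.8231 = 9.829 mg/L.
Second outfall: C = (1952·9.829 + 57.00·92.20)/2009 = 12.17 mg/L.

12.2 mg/L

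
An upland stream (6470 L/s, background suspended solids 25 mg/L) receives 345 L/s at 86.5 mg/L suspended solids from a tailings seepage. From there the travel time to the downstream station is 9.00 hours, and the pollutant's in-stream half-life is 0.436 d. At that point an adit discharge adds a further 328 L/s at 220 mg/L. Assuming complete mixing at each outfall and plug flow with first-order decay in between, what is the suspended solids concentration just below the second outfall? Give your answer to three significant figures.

24.9 mg/L

Mass balance: C = (6470·25.00 + 345.0·86.50) / 6815 = 191600/6815 = 28.11 mg/L; combined flow 6815 L/s.
Half-life 0.436 d → k = ln 2 / 0.436 = 1.590 d⁻¹.
After decay, C = 28.11 × e^(−kt) = 28.11 × 0.5509 = 15.49 mg/L.
At the second outfall, C = (6815·15.49 + 328.0·220.0) / (6815 + 328.0) = 24.88 mg/L.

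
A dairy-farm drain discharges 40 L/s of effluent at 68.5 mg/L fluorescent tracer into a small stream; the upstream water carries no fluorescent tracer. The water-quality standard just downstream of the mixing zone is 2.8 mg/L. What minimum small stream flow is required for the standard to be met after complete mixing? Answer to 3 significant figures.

Set C_mix = 2.8: (Q·0 + 40.00·68.50) / (Q + 40.00) = 2.8
→ Q = 40.00·(68.50 − 2.8)/(2.8 − 0) = 938.6 L/s.

939 L/s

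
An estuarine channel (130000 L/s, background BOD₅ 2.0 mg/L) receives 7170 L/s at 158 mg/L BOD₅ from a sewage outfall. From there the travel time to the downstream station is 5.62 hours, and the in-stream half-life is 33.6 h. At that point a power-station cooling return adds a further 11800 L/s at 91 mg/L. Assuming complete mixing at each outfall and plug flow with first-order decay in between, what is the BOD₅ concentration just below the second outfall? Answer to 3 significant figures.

15.5 mg/L

Mixed concentration C = ΣQC/ΣQ = (130000·2.000 + 7170·158.0) / 137200 = 1393000/137200 = 10.15 mg/L; combined flow 137200 L/s.
Half-life 33.6 h → k = ln 2 / 33.6 = 0.02063 h⁻¹ = 0.4951 d⁻¹.
First-order decay: C = 10.15·exp(−k·t) = 10.15·0.8905 = 9.043 mg/L.
Second outfall: C = (137200·9.043 + 11800·91.00)/149000 = 15.53 mg/L.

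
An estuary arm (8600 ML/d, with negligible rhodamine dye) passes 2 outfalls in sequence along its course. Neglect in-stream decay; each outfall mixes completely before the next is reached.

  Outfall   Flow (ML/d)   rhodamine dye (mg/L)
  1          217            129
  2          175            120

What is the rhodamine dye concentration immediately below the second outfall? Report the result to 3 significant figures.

Below outfall 1: Q → 8817 ML/d, C = (8600·0 + 217.0·129.0)/8817 = 3.175 mg/L.
Below outfall 2: Q → 8992 ML/d, C = (8817·3.175 + 175.0·120.0)/8992 = 5.449 mg/L.

5.45 mg/L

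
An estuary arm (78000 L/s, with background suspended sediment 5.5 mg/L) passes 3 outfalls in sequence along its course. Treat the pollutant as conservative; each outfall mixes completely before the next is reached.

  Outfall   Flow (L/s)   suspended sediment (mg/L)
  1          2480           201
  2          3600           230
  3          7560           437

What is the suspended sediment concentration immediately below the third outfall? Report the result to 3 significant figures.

Below outfall 1: Q → 80480 L/s, C = (78000·5.500 + 2480·201.0)/80480 = 11.52 mg/L.
Below outfall 2: Q → 84080 L/s, C = (80480·11.52 + 3600·230.0)/84080 = 20.88 mg/L.
Below outfall 3: Q → 91640 L/s, C = (84080·20.88 + 7560·437.0)/91640 = 55.21 mg/L.

55.2 mg/L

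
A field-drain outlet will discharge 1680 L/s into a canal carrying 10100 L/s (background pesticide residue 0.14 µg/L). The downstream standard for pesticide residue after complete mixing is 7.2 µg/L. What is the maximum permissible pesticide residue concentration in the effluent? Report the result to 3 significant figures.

49.6 µg/L

At the limit, (Qr·Cr + Qe·Cₑ)/(Qr + Qe) = 7.2:
Cₑ = (11780·7.2 − 10100·0.1400) / 1680 = 49.64 µg/L.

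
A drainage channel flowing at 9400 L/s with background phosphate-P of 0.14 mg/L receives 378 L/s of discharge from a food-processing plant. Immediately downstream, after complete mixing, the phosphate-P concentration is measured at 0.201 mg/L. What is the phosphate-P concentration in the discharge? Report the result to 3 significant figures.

1.72 mg/L

Mass balance: 9400·0.1400 + 378.0·Cₑ = 9778·0.2010
→ Cₑ = (9778·0.2010 − 9400·0.1400) / 378.0 = 1.718 mg/L.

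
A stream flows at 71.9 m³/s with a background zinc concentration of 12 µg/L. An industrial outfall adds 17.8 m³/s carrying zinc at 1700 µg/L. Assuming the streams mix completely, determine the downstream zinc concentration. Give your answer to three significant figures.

347 µg/L

Mass balance: C = (71.90·12.00 + 17.80·1700) / 89.70 = 31120/89.70 = 347.0 µg/L.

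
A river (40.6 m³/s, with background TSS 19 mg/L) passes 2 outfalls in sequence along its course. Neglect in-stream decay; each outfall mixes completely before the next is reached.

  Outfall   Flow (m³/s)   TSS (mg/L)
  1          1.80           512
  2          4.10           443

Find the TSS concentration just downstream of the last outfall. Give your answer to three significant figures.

75.5 mg/L

Below outfall 1: Q → 42.40 m³/s, C = (40.60·19.00 + 1.800·512.0)/42.40 = 39.93 mg/L.
Below outfall 2: Q → 46.50 m³/s, C = (42.40·39.93 + 4.100·443.0)/46.50 = 75.47 mg/L.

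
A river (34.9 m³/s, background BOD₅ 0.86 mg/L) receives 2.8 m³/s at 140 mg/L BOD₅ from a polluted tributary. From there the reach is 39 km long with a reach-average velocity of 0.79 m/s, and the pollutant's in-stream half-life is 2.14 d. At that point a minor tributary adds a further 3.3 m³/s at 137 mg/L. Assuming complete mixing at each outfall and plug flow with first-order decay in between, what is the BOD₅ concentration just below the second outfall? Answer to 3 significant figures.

19.6 mg/L

Mass balance: C = (34.90·0.8600 + 2.800·140.0) / 37.70 = 422.0/37.70 = 11.19 mg/L; combined flow 37.70 m³/s.
Travel time t = 39·1000 / 0.79 = 49370 s = 13.71 h.
Half-life 2.14 d → k = ln 2 / 2.14 = 0.3239 d⁻¹.
First-order decay: C = 11.19·exp(−k·t) = 11.19·0.8310 = 9.303 mg/L.
Second outfall: C = (37.70·9.303 + 3.300·137.0)/41.00 = 19.58 mg/L.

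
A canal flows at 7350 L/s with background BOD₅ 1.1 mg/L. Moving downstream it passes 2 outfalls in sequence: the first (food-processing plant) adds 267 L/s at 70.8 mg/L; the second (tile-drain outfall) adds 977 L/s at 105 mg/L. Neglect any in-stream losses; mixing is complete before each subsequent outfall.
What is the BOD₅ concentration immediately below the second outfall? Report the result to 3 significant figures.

15.1 mg/L

Below outfall 1: Q → 7617 L/s, C = (7350·1.100 + 267.0·70.80)/7617 = 3.543 mg/L.
Below outfall 2: Q → 8594 L/s, C = (7617·3.543 + 977.0·105.0)/8594 = 15.08 mg/L.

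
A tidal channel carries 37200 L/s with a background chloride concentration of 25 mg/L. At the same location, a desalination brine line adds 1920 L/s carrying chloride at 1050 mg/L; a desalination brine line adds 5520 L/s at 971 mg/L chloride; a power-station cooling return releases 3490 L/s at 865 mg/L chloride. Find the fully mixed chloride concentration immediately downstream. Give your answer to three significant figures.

235 mg/L

Flow-weighted average: C = (37200·25.00 + 1920·1050 + 5520·971.0 + 3490·865.0) / 48130 = 11320000/48130 = 235.3 mg/L.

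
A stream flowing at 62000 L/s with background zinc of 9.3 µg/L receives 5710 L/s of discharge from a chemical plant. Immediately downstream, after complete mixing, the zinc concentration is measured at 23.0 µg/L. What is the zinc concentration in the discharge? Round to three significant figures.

172 µg/L

Mass balance: 62000·9.300 + 5710·Cₑ = 67710·23.00
→ Cₑ = (67710·23.00 − 62000·9.300) / 5710 = 171.8 µg/L.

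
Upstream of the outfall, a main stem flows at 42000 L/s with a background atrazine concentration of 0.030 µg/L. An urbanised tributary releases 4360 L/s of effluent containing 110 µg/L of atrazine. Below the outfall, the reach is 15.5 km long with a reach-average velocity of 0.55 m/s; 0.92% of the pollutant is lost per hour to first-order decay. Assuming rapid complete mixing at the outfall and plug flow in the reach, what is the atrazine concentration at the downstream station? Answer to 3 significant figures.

Conservation of mass: C = (42000·0.03000 + 4360·110.0) / 46360 = 480900/46360 = 10.37 µg/L.
Travel time t = 15.5·1000 / 0.55 = 28180 s = 7.828 h.
0.92%/h lost → k = −ln(1 − 0.0092) = 0.009243 h⁻¹.
After decay, C = 10.37 × e^(−kt) = 10.37 × 0.9302 = 9.648 µg/L.

9.65 µg/L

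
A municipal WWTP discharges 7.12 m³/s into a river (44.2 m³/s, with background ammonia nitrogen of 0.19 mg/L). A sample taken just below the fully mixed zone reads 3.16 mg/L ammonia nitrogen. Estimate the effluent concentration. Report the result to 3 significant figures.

21.6 mg/L

Mass balance: 44.20·0.1900 + 7.120·Cₑ = 51.32·3.160
→ Cₑ = (51.32·3.160 − 44.20·0.1900) / 7.120 = 21.60 mg/L.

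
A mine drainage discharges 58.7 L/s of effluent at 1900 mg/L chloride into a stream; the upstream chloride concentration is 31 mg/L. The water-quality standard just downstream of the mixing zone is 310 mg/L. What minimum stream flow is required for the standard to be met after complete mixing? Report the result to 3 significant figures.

Set C_mix = 310: (Q·31.00 + 58.70·1900) / (Q + 58.70) = 310
→ Q = 58.70·(1900 − 310)/(310 − 31.00) = 334.5 L/s.

335 L/s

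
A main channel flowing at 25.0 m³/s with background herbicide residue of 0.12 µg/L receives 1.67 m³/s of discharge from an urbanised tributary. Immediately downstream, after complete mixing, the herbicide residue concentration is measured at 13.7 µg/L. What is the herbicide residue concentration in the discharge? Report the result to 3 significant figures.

217 µg/L

Mass balance: 25.00·0.1200 + 1.670·Cₑ = 26.67·13.70
→ Cₑ = (26.67·13.70 − 25.00·0.1200) / 1.670 = 217.0 µg/L.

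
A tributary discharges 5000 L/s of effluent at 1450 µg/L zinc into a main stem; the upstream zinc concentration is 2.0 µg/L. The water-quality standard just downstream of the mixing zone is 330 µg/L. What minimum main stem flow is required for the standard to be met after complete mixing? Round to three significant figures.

Set C_mix = 330: (Q·2.000 + 5000·1450) / (Q + 5000) = 330
→ Q = 5000·(1450 − 330)/(330 − 2.000) = 17070 L/s.

17100 L/s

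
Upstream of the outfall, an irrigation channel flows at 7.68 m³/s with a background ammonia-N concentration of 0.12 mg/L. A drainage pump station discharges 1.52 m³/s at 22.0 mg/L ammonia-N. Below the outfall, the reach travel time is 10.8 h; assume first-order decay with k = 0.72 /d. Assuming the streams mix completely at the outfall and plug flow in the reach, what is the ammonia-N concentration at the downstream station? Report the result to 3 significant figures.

2.70 mg/L

Mass balance: C = (7.680·0.1200 + 1.520·22.00) / 9.200 = 34.36/9.200 = 3.735 mg/L.
Applying C = C₀e^(−kt): 3.735 × 0.7233 = 2.701 mg/L.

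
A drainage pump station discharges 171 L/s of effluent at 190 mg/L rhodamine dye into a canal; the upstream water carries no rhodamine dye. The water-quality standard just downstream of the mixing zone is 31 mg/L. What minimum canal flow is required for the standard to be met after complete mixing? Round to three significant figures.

877 L/s

Set C_mix = 31: (Q·0 + 171.0·190.0) / (Q + 171.0) = 31
→ Q = 171.0·(190.0 − 31)/(31 − 0) = 877.1 L/s.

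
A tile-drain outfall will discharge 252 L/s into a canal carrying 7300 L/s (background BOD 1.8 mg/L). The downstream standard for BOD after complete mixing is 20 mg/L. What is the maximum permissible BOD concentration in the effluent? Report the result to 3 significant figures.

547 mg/L

At the limit, (Qr·Cr + Qe·Cₑ)/(Qr + Qe) = 20:
Cₑ = (7552·20 − 7300·1.800) / 252.0 = 547.2 mg/L.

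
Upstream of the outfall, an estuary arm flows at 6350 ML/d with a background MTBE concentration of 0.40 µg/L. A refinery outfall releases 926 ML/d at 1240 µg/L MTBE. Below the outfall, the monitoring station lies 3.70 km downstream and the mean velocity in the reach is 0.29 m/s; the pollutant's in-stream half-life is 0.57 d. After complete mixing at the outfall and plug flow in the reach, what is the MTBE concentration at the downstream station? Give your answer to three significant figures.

132 µg/L

After mixing, C = (6350·0.4000 + 926.0·1240) / 7276 = 1151000/7276 = 158.2 µg/L.
Travel time t = 3.70·1000 / 0.29 = 12760 s = 3.544 h.
Half-life 0.57 d → k = ln 2 / 0.57 = 1.216 d⁻¹.
Decay over the reach: 158.2·exp(−kt) = 158.2·0.8356 = 132.2 µg/L.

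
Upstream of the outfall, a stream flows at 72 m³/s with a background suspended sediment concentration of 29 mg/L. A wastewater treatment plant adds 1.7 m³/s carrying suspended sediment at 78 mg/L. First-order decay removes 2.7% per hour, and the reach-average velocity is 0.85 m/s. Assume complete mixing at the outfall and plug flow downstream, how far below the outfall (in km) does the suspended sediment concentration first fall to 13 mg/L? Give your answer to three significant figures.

Flow-weighted average: C = (72.00·29.00 + 1.700·78.00) / 73.70 = 2221/73.70 = 30.13 mg/L.
2.7%/h lost → k = −ln(1 − 0.027) = 0.02737 h⁻¹.
Set 30.13·exp(−k·t) = 13 → t = ln(30.13/13)/k = 110600 s = 30.71 h.
Distance = v·t = 0.85·110600 = 93970 m = 93.97 km.

94.0 km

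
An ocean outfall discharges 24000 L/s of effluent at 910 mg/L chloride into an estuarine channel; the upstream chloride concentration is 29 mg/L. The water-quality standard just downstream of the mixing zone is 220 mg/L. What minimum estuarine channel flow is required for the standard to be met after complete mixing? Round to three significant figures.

86700 L/s

Set C_mix = 220: (Q·29.00 + 24000·910.0) / (Q + 24000) = 220
→ Q = 24000·(910.0 − 220)/(220 − 29.00) = 86700 L/s.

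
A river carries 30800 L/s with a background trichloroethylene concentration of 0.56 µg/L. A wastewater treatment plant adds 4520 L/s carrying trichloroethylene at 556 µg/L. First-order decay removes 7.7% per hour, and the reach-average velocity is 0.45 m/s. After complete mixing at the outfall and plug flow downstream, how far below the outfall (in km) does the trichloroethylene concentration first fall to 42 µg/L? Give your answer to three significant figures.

10.8 km

Flow-weighted average: C = (30800·0.5600 + 4520·556.0) / 35320 = 2530000/35320 = 71.64 µg/L.
7.7%/h lost → k = −ln(1 − 0.077) = 0.08013 h⁻¹.
Set 71.64·exp(−k·t) = 42 → t = ln(71.64/42)/k = 23990 s = 6.665 h.
Distance = v·t = 0.45·23990 = 10800 m = 10.80 km.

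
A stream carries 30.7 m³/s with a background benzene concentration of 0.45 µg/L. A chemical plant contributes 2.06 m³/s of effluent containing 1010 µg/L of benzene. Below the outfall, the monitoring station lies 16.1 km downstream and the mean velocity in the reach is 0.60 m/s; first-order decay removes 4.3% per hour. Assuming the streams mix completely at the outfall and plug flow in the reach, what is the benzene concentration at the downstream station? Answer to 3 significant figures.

Mixed concentration C = ΣQC/ΣQ = (30.70·0.4500 + 2.060·1010) / 32.76 = 2094/32.76 = 63.93 µg/L.
Travel time t = 16.1·1000 / 0.60 = 26830 s = 7.454 h.
4.3%/h lost → k = −ln(1 − 0.043) = 0.04395 h⁻¹.
After decay, C = 63.93 × e^(−kt) = 63.93 × 0.7206 = 46.07 µg/L.

46.1 µg/L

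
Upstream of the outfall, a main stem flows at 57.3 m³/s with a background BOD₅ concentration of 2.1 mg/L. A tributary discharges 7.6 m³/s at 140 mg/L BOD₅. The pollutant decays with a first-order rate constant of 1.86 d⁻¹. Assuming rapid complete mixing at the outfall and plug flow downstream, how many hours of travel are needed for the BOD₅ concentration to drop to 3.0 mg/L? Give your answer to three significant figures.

23.3 h

Flow-weighted average: C = (57.30·2.100 + 7.600·140.0) / 64.90 = 1184/64.90 = 18.25 mg/L.
18.25·exp(−k·t) = 3.0 → t = ln(18.25/3.0)/k = 83870 s = 23.30 h.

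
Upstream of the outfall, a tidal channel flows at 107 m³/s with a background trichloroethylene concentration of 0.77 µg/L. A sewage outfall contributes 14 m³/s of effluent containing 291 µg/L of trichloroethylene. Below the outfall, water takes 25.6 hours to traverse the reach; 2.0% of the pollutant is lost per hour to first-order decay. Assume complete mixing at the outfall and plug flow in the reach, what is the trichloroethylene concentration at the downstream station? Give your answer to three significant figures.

Mass balance: C = (107.0·0.7700 + 14.00·291.0) / 121.0 = 4156/121.0 = 34.35 µg/L.
2.0%/h lost → k = −ln(1 − 0.02) = 0.02020 h⁻¹.
Decay over the reach: 34.35·exp(−kt) = 34.35·0.5962 = 20.48 µg/L.

20.5 µg/L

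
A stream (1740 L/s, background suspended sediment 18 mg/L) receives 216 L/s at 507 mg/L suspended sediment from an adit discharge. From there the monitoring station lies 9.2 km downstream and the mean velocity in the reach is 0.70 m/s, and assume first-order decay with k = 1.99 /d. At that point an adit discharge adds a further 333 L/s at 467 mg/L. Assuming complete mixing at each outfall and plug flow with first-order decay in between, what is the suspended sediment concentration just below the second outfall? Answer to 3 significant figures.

After mixing, C = (1740·18.00 + 216.0·507.0) / 1956 = 140800/1956 = 72.00 mg/L; combined flow 1956 L/s.
Travel time t = 9.2·1000 / 0.70 = 13140 s = 3.651 h.
Applying C = C₀e^(−kt): 72.00 × 0.7388 = 53.19 mg/L.
At the second outfall, C = (1956·53.19 + 333.0·467.0) / (1956 + 333.0) = 113.4 mg/L.

113 mg/L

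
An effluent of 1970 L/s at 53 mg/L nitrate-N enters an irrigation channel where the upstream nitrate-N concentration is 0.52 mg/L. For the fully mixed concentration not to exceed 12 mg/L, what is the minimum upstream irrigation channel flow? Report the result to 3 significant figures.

Set C_mix = 12: (Q·0.5200 + 1970·53.00) / (Q + 1970) = 12
→ Q = 1970·(53.00 − 12)/(12 − 0.5200) = 7036 L/s.

7040 L/s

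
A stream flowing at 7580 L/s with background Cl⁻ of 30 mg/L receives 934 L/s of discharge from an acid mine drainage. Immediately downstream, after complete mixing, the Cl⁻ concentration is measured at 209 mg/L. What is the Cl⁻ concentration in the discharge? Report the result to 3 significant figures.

1660 mg/L

Mass balance: 7580·30.00 + 934.0·Cₑ = 8514·209.0
→ Cₑ = (8514·209.0 − 7580·30.00) / 934.0 = 1662 mg/L.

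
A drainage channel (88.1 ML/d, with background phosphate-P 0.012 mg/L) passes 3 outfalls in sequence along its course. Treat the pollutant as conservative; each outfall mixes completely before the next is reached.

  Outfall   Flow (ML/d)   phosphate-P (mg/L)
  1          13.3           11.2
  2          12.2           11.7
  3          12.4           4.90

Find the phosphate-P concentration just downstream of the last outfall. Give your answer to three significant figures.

2.81 mg/L

Outfall 1: combined Q = 101.4 ML/d; C = (88.10·0.01200 + 13.30·11.20)/101.4 = 1.479 mg/L.
Outfall 2: combined Q = 113.6 ML/d; C = (101.4·1.479 + 12.20·11.70)/113.6 = 2.577 mg/L.
Outfall 3: combined Q = 126.0 ML/d; C = (113.6·2.577 + 12.40·4.900)/126.0 = 2.806 mg/L.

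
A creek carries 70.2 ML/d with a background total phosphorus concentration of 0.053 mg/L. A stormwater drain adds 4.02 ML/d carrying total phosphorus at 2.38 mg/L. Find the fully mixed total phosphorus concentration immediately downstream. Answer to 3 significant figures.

Conservation of mass: C = (70.20·0.05300 + 4.020·2.380) / 74.22 = 13.29/74.22 = 0.1790 mg/L.

0.179 mg/L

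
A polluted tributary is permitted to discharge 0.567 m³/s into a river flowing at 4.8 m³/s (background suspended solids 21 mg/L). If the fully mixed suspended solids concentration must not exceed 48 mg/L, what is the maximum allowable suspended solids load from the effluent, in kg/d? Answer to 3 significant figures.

Mass balance at the limit: 4.800·21.00 + 0.5670·Cₑ = 5.367·48 → Cₑ = 276.6 mg/L.
Load = 0.5670 m³/s × 276.6 g/m³ × 86 400 s/d = 13550 kg/d.

13500 kg/d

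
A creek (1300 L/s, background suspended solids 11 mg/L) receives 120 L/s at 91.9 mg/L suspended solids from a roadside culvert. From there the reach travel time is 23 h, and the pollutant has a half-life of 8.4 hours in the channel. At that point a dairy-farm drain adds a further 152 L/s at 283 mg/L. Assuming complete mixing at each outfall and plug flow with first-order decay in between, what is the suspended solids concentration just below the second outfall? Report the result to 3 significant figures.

29.8 mg/L

Mixed concentration C = ΣQC/ΣQ = (1300·11.00 + 120.0·91.90) / 1420 = 25330/1420 = 17.84 mg/L; combined flow 1420 L/s.
Half-life 8.4 h → k = ln 2 / 8.4 = 0.08252 h⁻¹ = 1.980 d⁻¹.
Decay over the reach: 17.84·exp(−kt) = 17.84·0.1499 = 2.673 mg/L.
Second outfall: C = (1420·2.673 + 152.0·283.0)/1572 = 29.78 mg/L.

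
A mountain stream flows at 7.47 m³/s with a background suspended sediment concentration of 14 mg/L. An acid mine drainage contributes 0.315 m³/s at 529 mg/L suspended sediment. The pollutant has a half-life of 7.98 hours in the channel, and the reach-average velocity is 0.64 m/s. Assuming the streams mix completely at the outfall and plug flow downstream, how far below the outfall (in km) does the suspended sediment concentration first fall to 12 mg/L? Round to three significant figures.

28.3 km

After mixing, C = (7.470·14.00 + 0.3150·529.0) / 7.785 = 271.2/7.785 = 34.84 mg/L.
Half-life 7.98 h → k = ln 2 / 7.98 = 0.08686 h⁻¹ = 2.085 d⁻¹.
Set 34.84·exp(−k·t) = 12 → t = ln(34.84/12)/k = 44170 s = 12.27 h.
Distance = v·t = 0.64·44170 = 28270 m = 28.27 km.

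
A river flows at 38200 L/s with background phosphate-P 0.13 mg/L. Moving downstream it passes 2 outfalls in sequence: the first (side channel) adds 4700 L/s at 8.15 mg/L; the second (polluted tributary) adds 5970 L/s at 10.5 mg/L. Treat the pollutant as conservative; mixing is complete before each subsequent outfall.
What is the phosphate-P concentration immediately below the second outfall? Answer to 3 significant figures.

Outfall 1: combined Q = 42900 L/s; C = (38200·0.1300 + 4700·8.150)/42900 = 1.009 mg/L.
Outfall 2: combined Q = 48870 L/s; C = (42900·1.009 + 5970·10.50)/48870 = 2.168 mg/L.

2.17 mg/L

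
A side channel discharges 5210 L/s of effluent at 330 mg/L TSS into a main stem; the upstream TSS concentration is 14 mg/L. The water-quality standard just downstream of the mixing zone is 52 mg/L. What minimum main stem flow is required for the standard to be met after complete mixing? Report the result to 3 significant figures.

Set C_mix = 52: (Q·14.00 + 5210·330.0) / (Q + 5210) = 52
→ Q = 5210·(330.0 − 52)/(52 − 14.00) = 38120 L/s.

38100 L/s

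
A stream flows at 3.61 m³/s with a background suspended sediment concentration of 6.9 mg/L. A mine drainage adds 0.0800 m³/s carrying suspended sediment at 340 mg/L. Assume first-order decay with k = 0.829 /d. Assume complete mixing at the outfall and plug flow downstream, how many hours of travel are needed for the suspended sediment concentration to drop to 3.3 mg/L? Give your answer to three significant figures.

42.1 h

Flow-weighted average: C = (3.610·6.900 + 0.08000·340.0) / 3.690 = 52.11/3.690 = 14.12 mg/L.
14.12·exp(−k·t) = 3.3 → t = ln(14.12/3.3)/k = 151500 s = 42.09 h.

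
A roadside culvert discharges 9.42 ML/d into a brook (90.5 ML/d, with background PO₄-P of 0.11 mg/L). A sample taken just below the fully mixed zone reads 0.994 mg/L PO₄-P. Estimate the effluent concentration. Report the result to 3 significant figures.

Mass balance: 90.50·0.1100 + 9.420·Cₑ = 99.92·0.9940
→ Cₑ = (99.92·0.9940 − 90.50·0.1100) / 9.420 = 9.487 mg/L.

9.49 mg/L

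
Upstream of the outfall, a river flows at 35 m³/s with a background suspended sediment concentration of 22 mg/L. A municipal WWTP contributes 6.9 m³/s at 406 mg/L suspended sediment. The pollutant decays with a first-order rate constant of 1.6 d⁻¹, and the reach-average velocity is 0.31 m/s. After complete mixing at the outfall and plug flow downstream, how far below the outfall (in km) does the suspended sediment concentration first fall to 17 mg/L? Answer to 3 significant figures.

Mass balance: C = (35.00·22.00 + 6.900·406.0) / 41.90 = 3571/41.90 = 85.24 mg/L.
Set 85.24·exp(−k·t) = 17 → t = ln(85.24/17)/k = 87060 s = 24.18 h.
Distance = v·t = 0.31·87060 = 26990 m = 26.99 km.

27.0 km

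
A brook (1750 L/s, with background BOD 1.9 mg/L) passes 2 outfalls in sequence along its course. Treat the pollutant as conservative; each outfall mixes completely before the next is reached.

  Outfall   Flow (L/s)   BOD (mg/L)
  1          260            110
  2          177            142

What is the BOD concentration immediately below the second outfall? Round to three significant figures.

26.1 mg/L

After outfall 1: Q = 1750 + 260.0 = 2010 L/s; C = (1750·1.900 + 260.0·110.0)/2010 = 15.88 mg/L.
After outfall 2: Q = 2010 + 177.0 = 2187 L/s; C = (2010·15.88 + 177.0·142.0)/2187 = 26.09 mg/L.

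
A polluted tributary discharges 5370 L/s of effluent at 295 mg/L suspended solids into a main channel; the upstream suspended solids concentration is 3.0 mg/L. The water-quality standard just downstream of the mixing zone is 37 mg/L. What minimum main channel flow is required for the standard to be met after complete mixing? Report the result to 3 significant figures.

40700 L/s

Set C_mix = 37: (Q·3.000 + 5370·295.0) / (Q + 5370) = 37
→ Q = 5370·(295.0 − 37)/(37 − 3.000) = 40750 L/s.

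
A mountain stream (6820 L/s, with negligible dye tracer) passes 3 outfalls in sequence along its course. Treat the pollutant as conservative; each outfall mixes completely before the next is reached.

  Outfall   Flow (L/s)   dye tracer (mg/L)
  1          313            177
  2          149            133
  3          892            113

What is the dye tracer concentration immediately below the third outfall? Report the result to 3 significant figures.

After outfall 1: Q = 6820 + 313.0 = 7133 L/s; C = (6820·0 + 313.0·177.0)/7133 = 7.767 mg/L.
After outfall 2: Q = 7133 + 149.0 = 7282 L/s; C = (7133·7.767 + 149.0·133.0)/7282 = 10.33 mg/L.
After outfall 3: Q = 7282 + 892.0 = 8174 L/s; C = (7282·10.33 + 892.0·113.0)/8174 = 21.53 mg/L.

21.5 mg/L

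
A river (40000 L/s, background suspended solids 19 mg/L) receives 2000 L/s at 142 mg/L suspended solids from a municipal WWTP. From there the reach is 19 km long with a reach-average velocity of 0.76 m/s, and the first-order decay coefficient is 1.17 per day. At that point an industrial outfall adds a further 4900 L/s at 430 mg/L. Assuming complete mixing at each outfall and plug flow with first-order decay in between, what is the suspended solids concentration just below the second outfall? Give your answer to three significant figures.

Mass balance: C = (40000·19.00 + 2000·142.0) / 42000 = 1044000/42000 = 24.86 mg/L; combined flow 42000 L/s.
Travel time t = 19·1000 / 0.76 = 25000 s = 6.944 h.
Applying C = C₀e^(−kt): 24.86 × 0.7128 = 17.72 mg/L.
At the second outfall, C = (42000·17.72 + 4900·430.0) / (42000 + 4900) = 60.79 mg/L.

60.8 mg/L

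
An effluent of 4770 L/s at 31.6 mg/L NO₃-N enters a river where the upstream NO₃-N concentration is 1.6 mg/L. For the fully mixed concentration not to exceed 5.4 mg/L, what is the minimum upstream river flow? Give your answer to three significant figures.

32900 L/s

Set C_mix = 5.4: (Q·1.600 + 4770·31.60) / (Q + 4770) = 5.4
→ Q = 4770·(31.60 − 5.4)/(5.4 − 1.600) = 32890 L/s.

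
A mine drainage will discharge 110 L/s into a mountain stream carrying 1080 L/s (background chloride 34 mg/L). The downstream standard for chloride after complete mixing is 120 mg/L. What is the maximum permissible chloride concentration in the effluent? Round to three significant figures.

At the limit, (Qr·Cr + Qe·Cₑ)/(Qr + Qe) = 120:
Cₑ = (1190·120 − 1080·34.00) / 110.0 = 964.4 mg/L.

964 mg/L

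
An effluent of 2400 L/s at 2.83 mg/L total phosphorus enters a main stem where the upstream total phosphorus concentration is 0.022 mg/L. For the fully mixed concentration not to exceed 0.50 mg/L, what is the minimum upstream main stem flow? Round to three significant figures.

11700 L/s

Set C_mix = 0.50: (Q·0.02200 + 2400·2.830) / (Q + 2400) = 0.50
→ Q = 2400·(2.830 − 0.50)/(0.50 − 0.02200) = 11700 L/s.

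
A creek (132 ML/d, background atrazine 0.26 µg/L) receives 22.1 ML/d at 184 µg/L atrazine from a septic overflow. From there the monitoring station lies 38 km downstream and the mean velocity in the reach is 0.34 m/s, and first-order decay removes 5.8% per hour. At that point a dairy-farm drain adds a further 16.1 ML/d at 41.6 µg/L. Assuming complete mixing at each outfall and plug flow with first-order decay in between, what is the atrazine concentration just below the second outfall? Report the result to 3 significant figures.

Mass balance: C = (132.0·0.2600 + 22.10·184.0) / 154.1 = 4101/154.1 = 26.61 µg/L; combined flow 154.1 ML/d.
Travel time t = 38·1000 / 0.34 = 111800 s = 31.05 h.
5.8%/h lost → k = −ln(1 − 0.058) = 0.05975 h⁻¹.
Decay over the reach: 26.61·exp(−kt) = 26.61·0.1565 = 4.163 µg/L.
At the second outfall, C = (154.1·4.163 + 16.10·41.60) / (154.1 + 16.10) = 7.705 µg/L.

7.70 µg/L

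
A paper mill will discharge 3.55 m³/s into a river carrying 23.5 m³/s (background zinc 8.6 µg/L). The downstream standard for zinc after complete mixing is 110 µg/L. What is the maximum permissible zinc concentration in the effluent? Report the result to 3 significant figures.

781 µg/L

At the limit, (Qr·Cr + Qe·Cₑ)/(Qr + Qe) = 110:
Cₑ = (27.05·110 − 23.50·8.600) / 3.550 = 781.2 µg/L.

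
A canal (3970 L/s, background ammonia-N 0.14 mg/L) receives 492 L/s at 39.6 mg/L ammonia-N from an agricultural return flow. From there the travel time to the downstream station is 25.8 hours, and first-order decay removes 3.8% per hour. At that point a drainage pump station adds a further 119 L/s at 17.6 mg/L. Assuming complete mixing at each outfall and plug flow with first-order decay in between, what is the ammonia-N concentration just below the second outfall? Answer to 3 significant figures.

2.07 mg/L

Mixed concentration C = ΣQC/ΣQ = (3970·0.1400 + 492.0·39.60) / 4462 = 20040/4462 = 4.491 mg/L; combined flow 4462 L/s.
3.8%/h lost → k = −ln(1 − 0.038) = 0.03874 h⁻¹.
First-order decay: C = 4.491·exp(−k·t) = 4.491·0.3681 = 1.653 mg/L.
At the second outfall, C = (4462·1.653 + 119.0·17.60) / (4462 + 119.0) = 2.067 mg/L.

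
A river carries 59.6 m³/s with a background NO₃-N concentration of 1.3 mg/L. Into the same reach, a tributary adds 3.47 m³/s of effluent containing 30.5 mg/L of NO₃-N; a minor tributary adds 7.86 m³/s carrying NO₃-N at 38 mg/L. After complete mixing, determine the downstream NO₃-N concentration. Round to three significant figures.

Conservation of mass: C = (59.60·1.300 + 3.470·30.50 + 7.860·38.00) / 70.93 = 482.0/70.93 = 6.795 mg/L.

6.80 mg/L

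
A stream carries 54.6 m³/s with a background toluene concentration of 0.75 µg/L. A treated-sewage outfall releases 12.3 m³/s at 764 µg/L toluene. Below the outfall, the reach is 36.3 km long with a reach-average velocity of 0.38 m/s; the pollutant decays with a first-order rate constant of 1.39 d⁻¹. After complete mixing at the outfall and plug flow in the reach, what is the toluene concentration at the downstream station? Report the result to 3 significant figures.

After mixing, C = (54.60·0.7500 + 12.30·764.0) / 66.90 = 9438/66.90 = 141.1 µg/L.
Travel time t = 36.3·1000 / 0.38 = 95530 s = 26.54 h.
Applying C = C₀e^(−kt): 141.1 × 0.2151 = 30.34 µg/L.

30.3 µg/L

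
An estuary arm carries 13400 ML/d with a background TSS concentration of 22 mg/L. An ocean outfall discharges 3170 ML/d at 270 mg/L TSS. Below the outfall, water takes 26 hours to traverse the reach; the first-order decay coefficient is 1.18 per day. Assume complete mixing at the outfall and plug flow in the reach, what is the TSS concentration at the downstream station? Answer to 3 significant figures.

After mixing, C = (13400·22.00 + 3170·270.0) / 16570 = 1151000/16570 = 69.44 mg/L.
After decay, C = 69.44 × e^(−kt) = 69.44 × 0.2785 = 19.34 mg/L.

19.3 mg/L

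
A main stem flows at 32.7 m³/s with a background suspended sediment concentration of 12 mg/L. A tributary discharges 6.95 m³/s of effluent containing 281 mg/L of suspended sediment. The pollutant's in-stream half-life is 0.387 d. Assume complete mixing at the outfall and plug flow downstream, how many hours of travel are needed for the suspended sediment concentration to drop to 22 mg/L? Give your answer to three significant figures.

13.3 h

Mixed concentration C = ΣQC/ΣQ = (32.70·12.00 + 6.950·281.0) / 39.65 = 2345/39.65 = 59.15 mg/L.
Half-life 0.387 d → k = ln 2 / 0.387 = 1.791 d⁻¹.
59.15·exp(−k·t) = 22 → t = ln(59.15/22)/k = 47710 s = 13.25 h.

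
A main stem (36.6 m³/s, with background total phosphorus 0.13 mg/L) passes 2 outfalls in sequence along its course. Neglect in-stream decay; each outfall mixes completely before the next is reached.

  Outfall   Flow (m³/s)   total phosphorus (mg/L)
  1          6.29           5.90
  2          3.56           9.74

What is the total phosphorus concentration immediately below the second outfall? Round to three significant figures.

After outfall 1: Q = 36.60 + 6.290 = 42.89 m³/s; C = (36.60·0.1300 + 6.290·5.900)/42.89 = 0.9762 mg/L.
After outfall 2: Q = 42.89 + 3.560 = 46.45 m³/s; C = (42.89·0.9762 + 3.560·9.740)/46.45 = 1.648 mg/L.

1.65 mg/L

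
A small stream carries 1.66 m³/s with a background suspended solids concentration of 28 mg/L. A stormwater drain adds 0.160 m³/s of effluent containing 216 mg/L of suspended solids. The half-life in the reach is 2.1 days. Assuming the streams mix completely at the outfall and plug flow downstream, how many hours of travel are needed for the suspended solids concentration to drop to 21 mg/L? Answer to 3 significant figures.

After mixing, C = (1.660·28.00 + 0.1600·216.0) / 1.820 = 81.04/1.820 = 44.53 mg/L.
Half-life 2.1 d → k = ln 2 / 2.1 = 0.3301 d⁻¹.
44.53·exp(−k·t) = 21 → t = ln(44.53/21)/k = 196700 s = 54.65 h.

54.6 h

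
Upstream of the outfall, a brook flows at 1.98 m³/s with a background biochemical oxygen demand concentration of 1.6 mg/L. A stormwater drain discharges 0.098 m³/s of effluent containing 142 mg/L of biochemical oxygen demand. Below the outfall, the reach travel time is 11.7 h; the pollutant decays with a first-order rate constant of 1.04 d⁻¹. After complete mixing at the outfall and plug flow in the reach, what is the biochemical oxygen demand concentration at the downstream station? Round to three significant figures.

Conservation of mass: C = (1.980·1.600 + 0.09800·142.0) / 2.078 = 17.08/2.078 = 8.221 mg/L.
After decay, C = 8.221 × e^(−kt) = 8.221 × 0.6023 = 4.952 mg/L.

4.95 mg/L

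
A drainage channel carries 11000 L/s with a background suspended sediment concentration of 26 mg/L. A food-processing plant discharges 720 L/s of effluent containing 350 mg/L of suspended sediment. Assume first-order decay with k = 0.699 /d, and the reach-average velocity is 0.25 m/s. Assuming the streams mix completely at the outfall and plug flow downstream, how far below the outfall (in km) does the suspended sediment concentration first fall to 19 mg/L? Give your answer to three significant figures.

Mass balance: C = (11000·26.00 + 720.0·350.0) / 11720 = 538000/11720 = 45.90 mg/L.
Set 45.90·exp(−k·t) = 19 → t = ln(45.90/19)/k = 109000 s = 30.29 h.
Distance = v·t = 0.25·109000 = 27260 m = 27.26 km.

27.3 km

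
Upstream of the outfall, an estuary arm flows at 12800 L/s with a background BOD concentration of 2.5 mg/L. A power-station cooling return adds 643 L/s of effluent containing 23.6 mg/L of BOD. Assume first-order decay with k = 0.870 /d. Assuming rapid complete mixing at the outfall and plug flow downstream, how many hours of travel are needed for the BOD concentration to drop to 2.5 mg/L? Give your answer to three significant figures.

9.35 h

Mass balance: C = (12800·2.500 + 643.0·23.60) / 13440 = 47170/13440 = 3.509 mg/L.
3.509·exp(−k·t) = 2.5 → t = ln(3.509/2.5)/k = 33680 s = 9.355 h.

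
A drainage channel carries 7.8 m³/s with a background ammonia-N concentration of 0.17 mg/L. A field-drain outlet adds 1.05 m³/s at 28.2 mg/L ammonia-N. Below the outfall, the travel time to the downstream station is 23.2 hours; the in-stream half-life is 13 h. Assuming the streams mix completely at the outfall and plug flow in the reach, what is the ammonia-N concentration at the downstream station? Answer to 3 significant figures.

After mixing, C = (7.800·0.1700 + 1.050·28.20) / 8.850 = 30.94/8.850 = 3.496 mg/L.
Half-life 13 h → k = ln 2 / 13 = 0.05332 h⁻¹ = 1.280 d⁻¹.
Applying C = C₀e^(−kt): 3.496 × 0.2903 = 1.015 mg/L.

1.01 mg/L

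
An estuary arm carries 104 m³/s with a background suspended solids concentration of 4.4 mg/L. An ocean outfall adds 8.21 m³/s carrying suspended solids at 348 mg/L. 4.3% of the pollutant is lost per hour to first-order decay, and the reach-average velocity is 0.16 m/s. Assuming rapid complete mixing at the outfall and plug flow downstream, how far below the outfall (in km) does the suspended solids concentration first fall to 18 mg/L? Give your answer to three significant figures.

6.49 km

Flow-weighted average: C = (104.0·4.400 + 8.210·348.0) / 112.2 = 3315/112.2 = 29.54 mg/L.
4.3%/h lost → k = −ln(1 − 0.043) = 0.04395 h⁻¹.
Set 29.54·exp(−k·t) = 18 → t = ln(29.54/18)/k = 40570 s = 11.27 h.
Distance = v·t = 0.16·40570 = 6492 m = 6.492 km.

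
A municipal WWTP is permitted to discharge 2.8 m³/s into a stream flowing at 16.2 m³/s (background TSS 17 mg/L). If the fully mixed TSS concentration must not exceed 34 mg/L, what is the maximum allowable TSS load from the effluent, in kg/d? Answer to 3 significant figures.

32000 kg/d

Mass balance at the limit: 16.20·17.00 + 2.800·Cₑ = 19.00·34 → Cₑ = 132.4 mg/L.
Load = 2.800 m³/s × 132.4 g/m³ × 86 400 s/d = 32020 kg/d.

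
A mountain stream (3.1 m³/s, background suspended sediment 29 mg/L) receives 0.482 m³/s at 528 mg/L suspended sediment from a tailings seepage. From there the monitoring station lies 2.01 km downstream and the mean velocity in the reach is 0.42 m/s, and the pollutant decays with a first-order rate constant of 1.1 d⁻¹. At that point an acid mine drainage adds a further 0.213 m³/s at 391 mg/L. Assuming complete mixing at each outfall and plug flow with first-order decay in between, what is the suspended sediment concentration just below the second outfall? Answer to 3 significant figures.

107 mg/L

Conservation of mass: C = (3.100·29.00 + 0.4820·528.0) / 3.582 = 344.4/3.582 = 96.15 mg/L; combined flow 3.582 m³/s.
Travel time t = 2.01·1000 / 0.42 = 4786 s = 1.329 h.
After decay, C = 96.15 × e^(−kt) = 96.15 × 0.9409 = 90.46 mg/L.
Second outfall: C = (3.582·90.46 + 0.2130·391.0)/3.795 = 107.3 mg/L.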